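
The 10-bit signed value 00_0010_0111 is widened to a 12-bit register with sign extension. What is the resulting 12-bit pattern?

MSB of 0000100111 is 0; replicate it into the new high bits.
00|0000100111 → 000000100111 (still 39).

000000100111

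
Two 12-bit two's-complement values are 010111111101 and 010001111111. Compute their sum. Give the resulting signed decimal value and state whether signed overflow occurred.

010111111101 = 1533 (signed)
010001111111 = 1151 (signed)
  010111111101
+ 010001111111
= 101001111100
Result 101001111100: MSB = 1 → 2684 − 4096 = -1412.
Both addends are non-negative but the stored result is negative: signed overflow. The true value 1533 + 1151 = 2684 lies outside [-2048, 2047].

-1412; overflow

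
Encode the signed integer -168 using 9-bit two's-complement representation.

101011000

|-168| = 168 = 010101000 in 9 bits.
Invert the bits: 101010111. Add 1: 101011000.
Check: 101011000 reads as 344 − 512 = -168.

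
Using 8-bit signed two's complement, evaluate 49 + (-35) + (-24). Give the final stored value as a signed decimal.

-10

49 + (-35) = 14 (00001110)
14 + (-24) = -10 (11110110)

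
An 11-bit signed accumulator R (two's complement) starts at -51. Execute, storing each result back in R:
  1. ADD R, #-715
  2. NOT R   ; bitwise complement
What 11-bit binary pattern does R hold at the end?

01011111101

Start: R = -51 = 11111001101.
R = -51 + (-715) = -766 = 10100000010
R = NOT 10100000010 = 01011111101 = 765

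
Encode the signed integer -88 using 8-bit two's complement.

10101000

|-88| = 88 = 01011000 in 8 bits.
Invert the bits: 10100111. Add 1: 10101000.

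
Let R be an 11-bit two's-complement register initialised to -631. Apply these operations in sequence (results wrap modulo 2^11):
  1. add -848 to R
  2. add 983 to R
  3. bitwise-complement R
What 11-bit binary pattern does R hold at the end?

00111101111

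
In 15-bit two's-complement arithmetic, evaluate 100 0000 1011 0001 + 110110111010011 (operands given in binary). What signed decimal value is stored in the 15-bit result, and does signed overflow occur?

100 0000 1011 0001 → 100000010110001 = -16207 (signed)
110110111010011 = -4653 (signed)
  100000010110001
+ 110110111010011
= 010111010000100  (discard carry-out 1)
Result 010111010000100: MSB = 0 → value 11908.
Both addends are negative but the stored result is non-negative: signed overflow. The true value -16207 + (-4653) = -20860 lies outside [-16384, 16383].

11908; overflow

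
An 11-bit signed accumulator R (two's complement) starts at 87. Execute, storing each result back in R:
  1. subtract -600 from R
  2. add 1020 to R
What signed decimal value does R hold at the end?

Start: R = 87 = 00001010111.
R = 87 − (-600) = 687 = 01010101111
R = 687 + 1020 = 1707; wraps to -341 = 11010101011

-341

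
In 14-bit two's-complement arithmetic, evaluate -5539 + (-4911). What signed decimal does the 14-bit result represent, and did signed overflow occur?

-5539 → 10101001011101
-4911 → 10110011010001
  10101001011101
+ 10110011010001
= 01011100101110  (discard carry-out 1)
Result 01011100101110: MSB = 0 → value 5934.
Both addends are negative but the stored result is non-negative: signed overflow. The true value -5539 + (-4911) = -10450 lies outside [-8192, 8191].

5934; overflow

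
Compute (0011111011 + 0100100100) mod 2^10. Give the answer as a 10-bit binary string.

  0011111011
+ 0100100100
= 1000011111

1000011111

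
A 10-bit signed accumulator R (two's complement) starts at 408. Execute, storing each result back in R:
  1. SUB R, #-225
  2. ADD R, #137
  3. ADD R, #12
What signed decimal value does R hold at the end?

-242

Start: R = 408 = 0110011000.
R = 408 − (-225) = 633; wraps to -391 = 1001111001
R = -391 + 137 = -254 = 1100000010
R = -254 + 12 = -242 = 1100001110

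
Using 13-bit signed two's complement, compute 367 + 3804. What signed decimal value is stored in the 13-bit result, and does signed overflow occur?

367 → 0000101101111
3804 → 0111011011100
  0000101101111
+ 0111011011100
= 1000001001011
Result 1000001001011: MSB = 1 → 4171 − 8192 = -4021.
Both addends are non-negative but the stored result is negative: signed overflow. The true value 367 + 3804 = 4171 lies outside [-4096, 4095].

-4021; overflow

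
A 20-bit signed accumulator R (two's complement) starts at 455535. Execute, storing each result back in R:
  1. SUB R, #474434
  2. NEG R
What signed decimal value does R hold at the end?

18899

Start: R = 455535 = 01101111001101101111.
R = 455535 − 474434 = -18899 = 11111011011000101101
R = −(-18899) = 18899 = 00000100100111010011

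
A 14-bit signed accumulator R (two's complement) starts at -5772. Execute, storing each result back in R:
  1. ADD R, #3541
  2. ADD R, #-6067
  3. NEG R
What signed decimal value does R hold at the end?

Start: R = -5772 = 10100101110100.
R = -5772 + 3541 = -2231 = 11011101001001
R = -2231 + (-6067) = -8298; wraps to 8086 = 01111110010110
R = −(8086) = -8086 = 10000001101010

-8086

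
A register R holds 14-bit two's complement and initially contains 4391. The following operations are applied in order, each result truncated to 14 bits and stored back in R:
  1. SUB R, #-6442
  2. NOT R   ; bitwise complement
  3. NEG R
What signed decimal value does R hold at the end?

Start: R = 4391 = 01000100100111.
R = 4391 − (-6442) = 10833; wraps to -5551 = 10101001010001
R = NOT 10101001010001 = 01010110101110 = 5550
R = −(5550) = -5550 = 10101001010010

-5550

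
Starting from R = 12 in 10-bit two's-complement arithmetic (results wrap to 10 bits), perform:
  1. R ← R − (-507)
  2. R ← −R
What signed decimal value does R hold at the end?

505

Start: R = 12 = 0000001100.
R = 12 − (-507) = 519; wraps to -505 = 1000000111
R = −(-505) = 505 = 0111111001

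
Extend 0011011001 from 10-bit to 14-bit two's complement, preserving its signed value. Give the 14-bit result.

MSB of 0011011001 is 0; replicate it into the new high bits.
0000|0011011001 → 00000011011001 (still 217).

00000011011001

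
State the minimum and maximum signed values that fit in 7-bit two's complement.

Minimum: −2^6 = -64.
Maximum: 2^6 − 1 = 63.

min = -64, max = 63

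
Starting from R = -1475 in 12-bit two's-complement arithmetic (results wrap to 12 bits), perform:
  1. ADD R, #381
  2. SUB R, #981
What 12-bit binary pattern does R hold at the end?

Start: R = -1475 = 101000111101.
R = -1475 + 381 = -1094 = 101110111010
R = -1094 − 981 = -2075; wraps to 2021 = 011111100101

011111100101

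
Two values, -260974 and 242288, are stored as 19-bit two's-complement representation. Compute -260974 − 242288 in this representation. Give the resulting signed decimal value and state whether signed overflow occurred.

-260974 → 1000000010010010010
242288 → 0111011001001110000
Subtract via negate-and-add: invert 0111011001001110000 + 1 = 1000100110110010000 (i.e. -242288).
  1000000010010010010
+ 1000100110110010000
= 0000101001000100010  (discard carry-out 1)
Result 0000101001000100010: MSB = 0 → value 21026.
Both addends (after negating the subtrahend) are negative but the stored result is non-negative: signed overflow. The true value -260974 − 242288 = -503262 lies outside [-262144, 262143].

21026; overflow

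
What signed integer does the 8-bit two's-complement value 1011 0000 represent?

-80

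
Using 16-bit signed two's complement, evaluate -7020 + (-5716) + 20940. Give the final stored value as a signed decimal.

-7020 + (-5716) = -12736 (1100111001000000)
-12736 + 20940 = 8204 (0010000000001100)

8204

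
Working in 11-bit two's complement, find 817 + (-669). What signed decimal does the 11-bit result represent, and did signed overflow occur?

148; no overflow

817 → 01100110001
-669 → 10101100011
  01100110001
+ 10101100011
= 00010010100  (discard carry-out 1)
Result 00010010100: MSB = 0 → value 148.
Addends have opposite signs, so signed overflow cannot occur.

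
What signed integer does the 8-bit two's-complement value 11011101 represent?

-35

MSB is 1, so the value is negative.
Unsigned reading: 221. Subtract 2^8 = 256: 221 − 256 = -35.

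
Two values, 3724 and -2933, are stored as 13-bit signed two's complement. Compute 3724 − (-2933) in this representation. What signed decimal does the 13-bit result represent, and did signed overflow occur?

-1535; overflow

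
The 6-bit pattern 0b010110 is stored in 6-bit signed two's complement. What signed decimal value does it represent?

MSB is 0, so the value is non-negative: 010110 = 22.

22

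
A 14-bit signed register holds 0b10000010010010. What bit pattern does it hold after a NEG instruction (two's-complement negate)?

Invert: 01111101101101. Add 1: 01111101101110.

01111101101110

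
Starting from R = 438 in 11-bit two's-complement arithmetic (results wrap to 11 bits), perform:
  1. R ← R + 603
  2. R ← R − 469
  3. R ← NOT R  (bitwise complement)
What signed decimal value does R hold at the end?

-573

Start: R = 438 = 00110110110.
R = 438 + 603 = 1041; wraps to -1007 = 10000010001
R = -1007 − 469 = -1476; wraps to 572 = 01000111100
R = NOT 01000111100 = 10111000011 = -573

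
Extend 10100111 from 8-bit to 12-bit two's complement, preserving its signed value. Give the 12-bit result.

111110100111

MSB of 10100111 is 1; replicate it into the new high bits.
1111|10100111 → 111110100111 (still -89).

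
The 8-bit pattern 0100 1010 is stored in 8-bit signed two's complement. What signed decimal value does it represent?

74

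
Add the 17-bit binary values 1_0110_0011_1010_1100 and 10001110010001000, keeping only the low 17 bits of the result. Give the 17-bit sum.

01000000000110100

  10110001110101100
+ 10001110010001000
= 01000000000110100  (discard carry-out 1)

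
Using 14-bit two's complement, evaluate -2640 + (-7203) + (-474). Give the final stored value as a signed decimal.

6067

-2640 + (-7203) = -9843 → wraps to 6541 (01100110001101)
6541 + (-474) = 6067 (01011110110011)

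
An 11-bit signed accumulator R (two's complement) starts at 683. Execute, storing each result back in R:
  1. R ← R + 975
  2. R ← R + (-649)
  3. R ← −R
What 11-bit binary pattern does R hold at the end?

Start: R = 683 = 01010101011.
R = 683 + 975 = 1658; wraps to -390 = 11001111010
R = -390 + (-649) = -1039; wraps to 1009 = 01111110001
R = −(1009) = -1009 = 10000001111

10000001111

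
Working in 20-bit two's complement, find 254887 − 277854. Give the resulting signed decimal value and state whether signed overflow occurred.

-22967; no overflow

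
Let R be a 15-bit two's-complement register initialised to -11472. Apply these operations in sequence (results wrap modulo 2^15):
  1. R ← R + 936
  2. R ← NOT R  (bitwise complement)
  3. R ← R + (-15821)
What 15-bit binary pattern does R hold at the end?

110101101011010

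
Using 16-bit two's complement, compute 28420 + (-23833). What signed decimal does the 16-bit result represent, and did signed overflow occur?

4587; no overflow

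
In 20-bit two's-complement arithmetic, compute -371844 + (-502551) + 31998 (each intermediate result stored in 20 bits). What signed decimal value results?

206179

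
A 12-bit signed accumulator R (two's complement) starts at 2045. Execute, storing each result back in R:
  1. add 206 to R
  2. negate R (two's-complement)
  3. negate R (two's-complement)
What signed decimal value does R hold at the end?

Start: R = 2045 = 011111111101.
R = 2045 + 206 = 2251; wraps to -1845 = 100011001011
R = −(-1845) = 1845 = 011100110101
R = −(1845) = -1845 = 100011001011

-1845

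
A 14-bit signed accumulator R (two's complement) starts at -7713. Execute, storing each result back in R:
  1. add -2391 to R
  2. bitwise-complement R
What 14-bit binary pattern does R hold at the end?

Start: R = -7713 = 10000111011111.
R = -7713 + (-2391) = -10104; wraps to 6280 = 01100010001000
R = NOT 01100010001000 = 10011101110111 = -6281

10011101110111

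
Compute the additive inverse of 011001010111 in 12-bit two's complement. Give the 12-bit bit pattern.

Invert: 100110101000. Add 1: 100110101001.

100110101001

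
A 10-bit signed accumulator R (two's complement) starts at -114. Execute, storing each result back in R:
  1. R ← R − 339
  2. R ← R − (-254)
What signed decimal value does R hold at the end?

Start: R = -114 = 1110001110.
R = -114 − 339 = -453 = 1000111011
R = -453 − (-254) = -199 = 1100111001

-199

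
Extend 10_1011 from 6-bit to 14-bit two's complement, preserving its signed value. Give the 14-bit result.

11111111101011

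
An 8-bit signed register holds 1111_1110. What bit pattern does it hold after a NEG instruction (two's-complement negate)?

00000010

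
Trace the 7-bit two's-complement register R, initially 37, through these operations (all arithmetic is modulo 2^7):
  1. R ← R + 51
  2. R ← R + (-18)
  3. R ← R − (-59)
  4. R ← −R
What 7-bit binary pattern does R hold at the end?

1111111

Start: R = 37 = 0100101.
R = 37 + 51 = 88; wraps to -40 = 1011000
R = -40 + (-18) = -58 = 1000110
R = -58 − (-59) = 1 = 0000001
R = −(1) = -1 = 1111111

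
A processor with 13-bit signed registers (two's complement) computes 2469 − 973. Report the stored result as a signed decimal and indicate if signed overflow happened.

1496; no overflow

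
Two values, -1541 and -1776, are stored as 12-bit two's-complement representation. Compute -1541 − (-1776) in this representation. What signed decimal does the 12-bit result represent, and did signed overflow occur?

-1541 → 100111111011
-1776 → 100100010000
Subtract via negate-and-add: invert 100100010000 + 1 = 011011110000 (i.e. 1776).
  100111111011
+ 011011110000
= 000011101011  (discard carry-out 1)
Result 000011101011: MSB = 0 → value 235.
Addends (after negating the subtrahend) have opposite signs, so signed overflow cannot occur.

235; no overflow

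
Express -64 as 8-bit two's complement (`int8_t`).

|-64| = 64 = 01000000 in 8 bits.
Invert the bits: 10111111. Add 1: 11000000.

11000000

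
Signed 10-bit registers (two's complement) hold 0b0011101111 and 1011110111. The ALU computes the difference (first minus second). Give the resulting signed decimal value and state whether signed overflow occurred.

504; no overflow

0b0011101111 → 0011101111 = 239 (signed)
1011110111 = -265 (signed)
Subtract via negate-and-add: invert 1011110111 + 1 = 0100001001 (i.e. 265).
  0011101111
+ 0100001001
= 0111111000
Result 0111111000: MSB = 0 → value 504.
Both addends (after negating the subtrahend) are non-negative and so is the stored result: no signed overflow.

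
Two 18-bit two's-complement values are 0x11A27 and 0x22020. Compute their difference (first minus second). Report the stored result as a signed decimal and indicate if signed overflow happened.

0x11A27 = 010001101000100111 = 72231 (signed)
0x22020 = 100010000000100000 = -122848 (signed)
Subtract via negate-and-add: invert 100010000000100000 + 1 = 011101111111100000 (i.e. 122848).
  010001101000100111
+ 011101111111100000
= 101111101000000111
Result 101111101000000111: MSB = 1 → 195079 − 262144 = -67065.
Both addends (after negating the subtrahend) are non-negative but the stored result is negative: signed overflow. The true value 72231 − (-122848) = 195079 lies outside [-131072, 131071].

-67065; overflow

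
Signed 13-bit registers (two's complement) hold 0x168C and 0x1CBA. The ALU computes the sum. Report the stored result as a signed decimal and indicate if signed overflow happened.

0x168C = 1011010001100 = -2420 (signed)
0x1CBA = 1110010111010 = -838 (signed)
  1011010001100
+ 1110010111010
= 1001101000110  (discard carry-out 1)
Result 1001101000110: MSB = 1 → 4934 − 8192 = -3258.
Both addends are negative and so is the stored result: no signed overflow.

-3258; no overflow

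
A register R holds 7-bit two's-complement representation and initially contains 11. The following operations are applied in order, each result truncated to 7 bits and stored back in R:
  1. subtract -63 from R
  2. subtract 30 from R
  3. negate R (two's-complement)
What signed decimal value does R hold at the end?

-44

Start: R = 11 = 0001011.
R = 11 − (-63) = 74; wraps to -54 = 1001010
R = -54 − 30 = -84; wraps to 44 = 0101100
R = −(44) = -44 = 1010100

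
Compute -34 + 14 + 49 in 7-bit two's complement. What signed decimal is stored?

29

-34 + 14 = -20 (1101100)
-20 + 49 = 29 (0011101)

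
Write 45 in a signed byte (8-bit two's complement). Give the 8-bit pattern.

45 is non-negative, so write it directly in 8 bits: 00101101.

00101101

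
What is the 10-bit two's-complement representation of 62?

0000111110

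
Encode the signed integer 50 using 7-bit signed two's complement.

50 is non-negative, so write it directly in 7 bits: 0110010.

0110010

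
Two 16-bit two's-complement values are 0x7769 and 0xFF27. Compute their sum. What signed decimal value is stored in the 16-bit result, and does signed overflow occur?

0x7769 = 0111011101101001 = 30569 (signed)
0xFF27 = 1111111100100111 = -217 (signed)
  0111011101101001
+ 1111111100100111
= 0111011010010000  (discard carry-out 1)
Result 0111011010010000: MSB = 0 → value 30352.
Addends have opposite signs, so signed overflow cannot occur.

30352; no overflow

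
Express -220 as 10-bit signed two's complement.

|-220| = 220 = 0011011100 in 10 bits.
Invert the bits: 1100100011. Add 1: 1100100100.

1100100100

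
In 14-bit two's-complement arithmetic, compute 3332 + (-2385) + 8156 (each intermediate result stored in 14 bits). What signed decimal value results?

-7281

3332 + (-2385) = 947 (00001110110011)
947 + 8156 = 9103 → wraps to -7281 (10001110001111)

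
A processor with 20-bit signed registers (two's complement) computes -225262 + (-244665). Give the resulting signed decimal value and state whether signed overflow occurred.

-469927; no overflow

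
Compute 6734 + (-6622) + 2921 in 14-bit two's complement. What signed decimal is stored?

3033

6734 + (-6622) = 112 (00000001110000)
112 + 2921 = 3033 (00101111011001)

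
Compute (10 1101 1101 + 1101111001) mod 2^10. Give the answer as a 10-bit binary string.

1001010110

  1011011101
+ 1101111001
= 1001010110  (discard carry-out 1)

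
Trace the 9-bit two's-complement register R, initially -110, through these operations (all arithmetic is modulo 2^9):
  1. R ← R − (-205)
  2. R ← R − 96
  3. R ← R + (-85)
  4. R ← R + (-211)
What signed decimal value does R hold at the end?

Start: R = -110 = 110010010.
R = -110 − (-205) = 95 = 001011111
R = 95 − 96 = -1 = 111111111
R = -1 + (-85) = -86 = 110101010
R = -86 + (-211) = -297; wraps to 215 = 011010111

215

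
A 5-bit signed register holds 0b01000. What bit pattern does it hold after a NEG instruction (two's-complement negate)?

11000

Invert: 10111. Add 1: 11000.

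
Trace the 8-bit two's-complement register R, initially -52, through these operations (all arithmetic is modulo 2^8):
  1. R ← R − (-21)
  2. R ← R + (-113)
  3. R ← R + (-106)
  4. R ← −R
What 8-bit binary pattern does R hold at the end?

Start: R = -52 = 11001100.
R = -52 − (-21) = -31 = 11100001
R = -31 + (-113) = -144; wraps to 112 = 01110000
R = 112 + (-106) = 6 = 00000110
R = −(6) = -6 = 11111010

11111010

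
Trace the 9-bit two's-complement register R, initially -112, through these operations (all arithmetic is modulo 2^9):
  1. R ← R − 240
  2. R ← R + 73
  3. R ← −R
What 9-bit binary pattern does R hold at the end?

100010111

Start: R = -112 = 110010000.
R = -112 − 240 = -352; wraps to 160 = 010100000
R = 160 + 73 = 233 = 011101001
R = −(233) = -233 = 100010111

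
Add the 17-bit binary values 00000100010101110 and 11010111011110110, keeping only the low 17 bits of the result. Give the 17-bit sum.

  00000100010101110
+ 11010111011110110
= 11011011110100100

11011011110100100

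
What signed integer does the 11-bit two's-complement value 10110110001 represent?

MSB is 1, so the value is negative.
Invert: 01001001110. Add 1: 01001001111 = 591. So the value is −591.

-591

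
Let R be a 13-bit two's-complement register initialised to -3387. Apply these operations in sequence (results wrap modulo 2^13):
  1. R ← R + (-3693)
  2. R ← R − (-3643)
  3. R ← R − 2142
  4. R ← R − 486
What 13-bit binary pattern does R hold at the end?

0100001001111

Start: R = -3387 = 1001011000101.
R = -3387 + (-3693) = -7080; wraps to 1112 = 0010001011000
R = 1112 − (-3643) = 4755; wraps to -3437 = 1001010010011
R = -3437 − 2142 = -5579; wraps to 2613 = 0101000110101
R = 2613 − 486 = 2127 = 0100001001111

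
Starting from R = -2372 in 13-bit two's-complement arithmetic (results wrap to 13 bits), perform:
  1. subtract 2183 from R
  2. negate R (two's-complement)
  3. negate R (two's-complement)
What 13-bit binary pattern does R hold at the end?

Start: R = -2372 = 1011010111100.
R = -2372 − 2183 = -4555; wraps to 3637 = 0111000110101
R = −(3637) = -3637 = 1000111001011
R = −(-3637) = 3637 = 0111000110101

0111000110101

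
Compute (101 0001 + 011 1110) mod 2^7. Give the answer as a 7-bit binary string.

0001111

  1010001
+ 0111110
= 0001111  (discard carry-out 1)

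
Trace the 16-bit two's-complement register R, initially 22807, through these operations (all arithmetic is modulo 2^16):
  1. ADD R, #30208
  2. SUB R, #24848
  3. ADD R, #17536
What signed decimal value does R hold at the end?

-19833

Start: R = 22807 = 0101100100010111.
R = 22807 + 30208 = 53015; wraps to -12521 = 1100111100010111
R = -12521 − 24848 = -37369; wraps to 28167 = 0110111000000111
R = 28167 + 17536 = 45703; wraps to -19833 = 1011001010000111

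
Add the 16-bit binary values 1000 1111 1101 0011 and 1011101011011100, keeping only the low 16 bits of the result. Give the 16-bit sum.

  1000111111010011
+ 1011101011011100
= 0100101010101111  (discard carry-out 1)

0100101010101111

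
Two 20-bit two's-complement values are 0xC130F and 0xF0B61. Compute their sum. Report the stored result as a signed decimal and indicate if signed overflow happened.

0xC130F = 11000001001100001111 = -257265 (signed)
0xF0B61 = 11110000101101100001 = -62623 (signed)
  11000001001100001111
+ 11110000101101100001
= 10110001111001110000  (discard carry-out 1)
Result 10110001111001110000: MSB = 1 → 728688 − 1048576 = -319888.
Both addends are negative and so is the stored result: no signed overflow.

-319888; no overflow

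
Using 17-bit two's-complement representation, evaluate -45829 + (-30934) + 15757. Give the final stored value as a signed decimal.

-45829 + (-30934) = -76763 → wraps to 54309 (01101010000100101)
54309 + 15757 = 70066 → wraps to -61006 (10001000110110010)

-61006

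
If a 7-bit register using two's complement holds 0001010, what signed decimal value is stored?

10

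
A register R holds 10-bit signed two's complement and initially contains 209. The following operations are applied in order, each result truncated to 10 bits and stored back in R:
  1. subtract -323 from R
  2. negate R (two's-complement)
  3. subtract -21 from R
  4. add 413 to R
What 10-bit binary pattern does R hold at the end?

1110011110

Start: R = 209 = 0011010001.
R = 209 − (-323) = 532; wraps to -492 = 1000010100
R = −(-492) = 492 = 0111101100
R = 492 − (-21) = 513; wraps to -511 = 1000000001
R = -511 + 413 = -98 = 1110011110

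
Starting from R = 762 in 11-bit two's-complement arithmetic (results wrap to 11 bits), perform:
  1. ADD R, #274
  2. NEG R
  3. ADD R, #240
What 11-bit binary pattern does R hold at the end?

10011100100

Start: R = 762 = 01011111010.
R = 762 + 274 = 1036; wraps to -1012 = 10000001100
R = −(-1012) = 1012 = 01111110100
R = 1012 + 240 = 1252; wraps to -796 = 10011100100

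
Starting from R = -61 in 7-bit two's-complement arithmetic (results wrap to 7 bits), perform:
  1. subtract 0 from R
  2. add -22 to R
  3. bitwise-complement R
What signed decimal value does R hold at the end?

Start: R = -61 = 1000011.
R = -61 − 0 = -61 = 1000011
R = -61 + (-22) = -83; wraps to 45 = 0101101
R = NOT 0101101 = 1010010 = -46

-46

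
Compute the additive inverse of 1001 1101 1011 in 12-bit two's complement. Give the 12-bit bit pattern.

Invert: 011000100100. Add 1: 011000100101.
Check: 100111011011 = -1573, 011000100101 = 1573.

011000100101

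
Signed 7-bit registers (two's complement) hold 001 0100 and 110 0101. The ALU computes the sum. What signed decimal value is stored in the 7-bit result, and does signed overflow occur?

-7; no overflow

001 0100 → 0010100 = 20 (signed)
110 0101 → 1100101 = -27 (signed)
  0010100
+ 1100101
= 1111001
Result 1111001: MSB = 1 → 121 − 128 = -7.
Addends have opposite signs, so signed overflow cannot occur.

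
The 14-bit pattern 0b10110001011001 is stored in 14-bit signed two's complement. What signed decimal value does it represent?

-5031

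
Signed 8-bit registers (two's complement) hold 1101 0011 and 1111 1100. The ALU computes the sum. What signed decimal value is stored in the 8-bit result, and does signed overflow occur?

-49; no overflow

1101 0011 → 11010011 = -45 (signed)
1111 1100 → 11111100 = -4 (signed)
  11010011
+ 11111100
= 11001111  (discard carry-out 1)
Result 11001111: MSB = 1 → 207 − 256 = -49.
Both addends are negative and so is the stored result: no signed overflow.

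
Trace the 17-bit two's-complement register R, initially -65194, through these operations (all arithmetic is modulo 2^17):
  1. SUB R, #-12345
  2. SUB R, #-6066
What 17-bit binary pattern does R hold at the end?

10100100101000001

Start: R = -65194 = 10000000101010110.
R = -65194 − (-12345) = -52849 = 10011000110001111
R = -52849 − (-6066) = -46783 = 10100100101000001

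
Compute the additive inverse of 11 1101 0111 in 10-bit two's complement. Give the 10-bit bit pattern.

0000101001

Invert: 0000101000. Add 1: 0000101001.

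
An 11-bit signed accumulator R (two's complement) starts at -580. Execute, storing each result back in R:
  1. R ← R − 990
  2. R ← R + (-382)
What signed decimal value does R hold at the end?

Start: R = -580 = 10110111100.
R = -580 − 990 = -1570; wraps to 478 = 00111011110
R = 478 + (-382) = 96 = 00001100000

96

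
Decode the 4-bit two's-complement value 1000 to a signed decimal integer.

MSB is 1, so the value is negative.
Invert: 0111. Add 1: 1000 = 8. So the value is −8.

-8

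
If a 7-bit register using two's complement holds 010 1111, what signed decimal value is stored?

MSB is 0, so the value is non-negative: 0101111 = 47.

47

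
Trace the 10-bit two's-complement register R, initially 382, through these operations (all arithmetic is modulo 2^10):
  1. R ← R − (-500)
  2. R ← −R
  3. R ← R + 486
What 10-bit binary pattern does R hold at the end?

Start: R = 382 = 0101111110.
R = 382 − (-500) = 882; wraps to -142 = 1101110010
R = −(-142) = 142 = 0010001110
R = 142 + 486 = 628; wraps to -396 = 1001110100

1001110100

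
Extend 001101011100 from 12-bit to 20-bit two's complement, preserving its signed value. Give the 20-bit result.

MSB of 001101011100 is 0; replicate it into the new high bits.
00000000|001101011100 → 00000000001101011100 (still 860).

00000000001101011100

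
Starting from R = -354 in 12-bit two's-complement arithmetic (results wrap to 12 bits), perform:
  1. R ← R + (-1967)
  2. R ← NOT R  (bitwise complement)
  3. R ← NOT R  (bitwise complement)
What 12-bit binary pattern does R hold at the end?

Start: R = -354 = 111010011110.
R = -354 + (-1967) = -2321; wraps to 1775 = 011011101111
R = NOT 011011101111 = 100100010000 = -1776
R = NOT 100100010000 = 011011101111 = 1775

011011101111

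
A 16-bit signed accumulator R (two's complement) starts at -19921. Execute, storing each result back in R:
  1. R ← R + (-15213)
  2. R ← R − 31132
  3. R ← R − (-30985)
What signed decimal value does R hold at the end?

30255

Start: R = -19921 = 1011001000101111.
R = -19921 + (-15213) = -35134; wraps to 30402 = 0111011011000010
R = 30402 − 31132 = -730 = 1111110100100110
R = -730 − (-30985) = 30255 = 0111011000101111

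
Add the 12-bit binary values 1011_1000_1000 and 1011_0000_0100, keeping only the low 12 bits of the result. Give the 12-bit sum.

011010001100

  101110001000
+ 101100000100
= 011010001100  (discard carry-out 1)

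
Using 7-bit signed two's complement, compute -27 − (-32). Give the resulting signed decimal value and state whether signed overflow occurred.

5; no overflow

-27 → 1100101
-32 → 1100000
Subtract via negate-and-add: invert 1100000 + 1 = 0100000 (i.e. 32).
  1100101
+ 0100000
= 0000101  (discard carry-out 1)
Result 0000101: MSB = 0 → value 5.
Addends (after negating the subtrahend) have opposite signs, so signed overflow cannot occur.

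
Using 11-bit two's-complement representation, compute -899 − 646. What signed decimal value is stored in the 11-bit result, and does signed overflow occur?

-899 → 10001111101
646 → 01010000110
Subtract via negate-and-add: invert 01010000110 + 1 = 10101111010 (i.e. -646).
  10001111101
+ 10101111010
= 00111110111  (discard carry-out 1)
Result 00111110111: MSB = 0 → value 503.
Both addends (after negating the subtrahend) are negative but the stored result is non-negative: signed overflow. The true value -899 − 646 = -1545 lies outside [-1024, 1023].

503; overflow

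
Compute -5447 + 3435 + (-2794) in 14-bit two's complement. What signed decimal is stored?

-5447 + 3435 = -2012 (11100000100100)
-2012 + (-2794) = -4806 (10110100111010)

-4806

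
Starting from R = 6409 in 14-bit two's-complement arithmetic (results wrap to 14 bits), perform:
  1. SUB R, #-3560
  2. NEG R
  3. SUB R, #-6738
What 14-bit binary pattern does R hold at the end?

Start: R = 6409 = 01100100001001.
R = 6409 − (-3560) = 9969; wraps to -6415 = 10011011110001
R = −(-6415) = 6415 = 01100100001111
R = 6415 − (-6738) = 13153; wraps to -3231 = 11001101100001

11001101100001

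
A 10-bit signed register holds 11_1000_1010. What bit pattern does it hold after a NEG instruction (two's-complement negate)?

0001110110

Invert: 0001110101. Add 1: 0001110110.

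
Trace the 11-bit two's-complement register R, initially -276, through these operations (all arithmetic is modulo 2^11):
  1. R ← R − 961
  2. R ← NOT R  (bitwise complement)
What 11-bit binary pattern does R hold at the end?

10011010100

Start: R = -276 = 11011101100.
R = -276 − 961 = -1237; wraps to 811 = 01100101011
R = NOT 01100101011 = 10011010100 = -812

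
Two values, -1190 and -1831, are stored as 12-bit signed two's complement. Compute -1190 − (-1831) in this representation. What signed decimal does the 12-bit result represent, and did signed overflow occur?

-1190 → 101101011010
-1831 → 100011011001
Subtract via negate-and-add: invert 100011011001 + 1 = 011100100111 (i.e. 1831).
  101101011010
+ 011100100111
= 001010000001  (discard carry-out 1)
Result 001010000001: MSB = 0 → value 641.
Addends (after negating the subtrahend) have opposite signs, so signed overflow cannot occur.

641; no overflow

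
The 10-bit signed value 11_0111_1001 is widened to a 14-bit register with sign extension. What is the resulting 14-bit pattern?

MSB of 1101111001 is 1; replicate it into the new high bits.
1111|1101111001 → 11111101111001 (still -135).

11111101111001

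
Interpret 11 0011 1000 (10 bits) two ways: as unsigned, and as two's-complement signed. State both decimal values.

Unsigned: 1100111000 = 824.
Signed: MSB=1 → 824 − 1024 = -200.

unsigned = 824, signed = -200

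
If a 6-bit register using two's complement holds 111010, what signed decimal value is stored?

MSB is 1, so the value is negative.
Unsigned reading: 58. Subtract 2^6 = 64: 58 − 64 = -6.

-6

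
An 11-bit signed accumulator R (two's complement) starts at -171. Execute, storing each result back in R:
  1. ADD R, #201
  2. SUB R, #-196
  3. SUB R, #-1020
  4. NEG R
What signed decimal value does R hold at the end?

802

Start: R = -171 = 11101010101.
R = -171 + 201 = 30 = 00000011110
R = 30 − (-196) = 226 = 00011100010
R = 226 − (-1020) = 1246; wraps to -802 = 10011011110
R = −(-802) = 802 = 01100100010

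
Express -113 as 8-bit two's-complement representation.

10001111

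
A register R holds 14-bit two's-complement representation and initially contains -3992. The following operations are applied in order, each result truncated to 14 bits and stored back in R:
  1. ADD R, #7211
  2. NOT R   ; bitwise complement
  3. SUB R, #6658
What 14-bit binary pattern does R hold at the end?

01100101101010

Start: R = -3992 = 11000001101000.
R = -3992 + 7211 = 3219 = 00110010010011
R = NOT 00110010010011 = 11001101101100 = -3220
R = -3220 − 6658 = -9878; wraps to 6506 = 01100101101010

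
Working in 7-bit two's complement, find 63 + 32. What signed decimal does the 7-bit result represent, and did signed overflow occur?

-33; overflow

63 → 0111111
32 → 0100000
  0111111
+ 0100000
= 1011111
Result 1011111: MSB = 1 → 95 − 128 = -33.
Both addends are non-negative but the stored result is negative: signed overflow. The true value 63 + 32 = 95 lies outside [-64, 63].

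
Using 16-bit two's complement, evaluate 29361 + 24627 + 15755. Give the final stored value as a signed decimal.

4207

29361 + 24627 = 53988 → wraps to -11548 (1101001011100100)
-11548 + 15755 = 4207 (0001000001101111)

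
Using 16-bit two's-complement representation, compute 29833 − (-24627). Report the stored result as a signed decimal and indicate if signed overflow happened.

29833 → 0111010010001001
-24627 → 1001111111001101
Subtract via negate-and-add: invert 1001111111001101 + 1 = 0110000000110011 (i.e. 24627).
  0111010010001001
+ 0110000000110011
= 1101010010111100
Result 1101010010111100: MSB = 1 → 54460 − 65536 = -11076.
Both addends (after negating the subtrahend) are non-negative but the stored result is negative: signed overflow. The true value 29833 − (-24627) = 54460 lies outside [-32768, 32767].

-11076; overflow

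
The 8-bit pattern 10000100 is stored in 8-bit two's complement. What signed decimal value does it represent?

MSB is 1, so the value is negative.
Unsigned reading: 132. Subtract 2^8 = 256: 132 − 256 = -124.

-124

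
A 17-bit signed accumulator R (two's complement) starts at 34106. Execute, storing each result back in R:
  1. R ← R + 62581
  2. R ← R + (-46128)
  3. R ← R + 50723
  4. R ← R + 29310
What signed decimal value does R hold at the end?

-480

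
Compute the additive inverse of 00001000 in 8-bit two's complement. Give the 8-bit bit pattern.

Invert: 11110111. Add 1: 11111000.
Check: 00001000 = 8, 11111000 = -8.

11111000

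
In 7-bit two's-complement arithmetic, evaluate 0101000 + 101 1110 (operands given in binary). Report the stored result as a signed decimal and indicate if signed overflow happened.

6; no overflow

0101000 = 40 (signed)
101 1110 → 1011110 = -34 (signed)
  0101000
+ 1011110
= 0000110  (discard carry-out 1)
Result 0000110: MSB = 0 → value 6.
Addends have opposite signs, so signed overflow cannot occur.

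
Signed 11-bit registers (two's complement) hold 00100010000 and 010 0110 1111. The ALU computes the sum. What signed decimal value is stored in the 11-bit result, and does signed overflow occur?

895; no overflow

00100010000 = 272 (signed)
010 0110 1111 → 01001101111 = 623 (signed)
  00100010000
+ 01001101111
= 01101111111
Result 01101111111: MSB = 0 → value 895.
Both addends are non-negative and so is the stored result: no signed overflow.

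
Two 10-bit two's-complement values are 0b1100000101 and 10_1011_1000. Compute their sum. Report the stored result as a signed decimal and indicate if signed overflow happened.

445; overflow

0b1100000101 → 1100000101 = -251 (signed)
10_1011_1000 → 1010111000 = -328 (signed)
  1100000101
+ 1010111000
= 0110111101  (discard carry-out 1)
Result 0110111101: MSB = 0 → value 445.
Both addends are negative but the stored result is non-negative: signed overflow. The true value -251 + (-328) = -579 lies outside [-512, 511].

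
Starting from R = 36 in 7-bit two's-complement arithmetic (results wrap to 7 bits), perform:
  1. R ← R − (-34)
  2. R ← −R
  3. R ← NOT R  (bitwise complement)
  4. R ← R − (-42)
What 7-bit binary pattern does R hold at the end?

1101111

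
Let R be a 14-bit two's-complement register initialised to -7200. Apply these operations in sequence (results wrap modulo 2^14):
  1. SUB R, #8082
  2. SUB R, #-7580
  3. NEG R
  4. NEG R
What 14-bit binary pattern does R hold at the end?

Start: R = -7200 = 10001111100000.
R = -7200 − 8082 = -15282; wraps to 1102 = 00010001001110
R = 1102 − (-7580) = 8682; wraps to -7702 = 10000111101010
R = −(-7702) = 7702 = 01111000010110
R = −(7702) = -7702 = 10000111101010

10000111101010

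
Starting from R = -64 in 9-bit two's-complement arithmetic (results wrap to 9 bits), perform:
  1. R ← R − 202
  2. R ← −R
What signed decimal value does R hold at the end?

Start: R = -64 = 111000000.
R = -64 − 202 = -266; wraps to 246 = 011110110
R = −(246) = -246 = 100001010

-246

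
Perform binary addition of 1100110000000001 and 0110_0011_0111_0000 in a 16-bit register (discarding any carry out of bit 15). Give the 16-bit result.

0010111101110001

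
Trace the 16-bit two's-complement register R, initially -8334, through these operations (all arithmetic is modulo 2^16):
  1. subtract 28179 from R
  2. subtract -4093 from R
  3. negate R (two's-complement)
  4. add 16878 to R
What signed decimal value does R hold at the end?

-16238

Start: R = -8334 = 1101111101110010.
R = -8334 − 28179 = -36513; wraps to 29023 = 0111000101011111
R = 29023 − (-4093) = 33116; wraps to -32420 = 1000000101011100
R = −(-32420) = 32420 = 0111111010100100
R = 32420 + 16878 = 49298; wraps to -16238 = 1100000010010010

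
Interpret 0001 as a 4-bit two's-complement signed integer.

1

MSB is 0, so the value is non-negative: 0001 = 1.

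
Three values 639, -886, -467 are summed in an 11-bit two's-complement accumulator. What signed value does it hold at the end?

-714

639 + (-886) = -247 (11100001001)
-247 + (-467) = -714 (10100110110)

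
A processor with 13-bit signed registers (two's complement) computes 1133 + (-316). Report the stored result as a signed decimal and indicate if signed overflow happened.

817; no overflow

1133 → 0010001101101
-316 → 1111011000100
  0010001101101
+ 1111011000100
= 0001100110001  (discard carry-out 1)
Result 0001100110001: MSB = 0 → value 817.
Addends have opposite signs, so signed overflow cannot occur.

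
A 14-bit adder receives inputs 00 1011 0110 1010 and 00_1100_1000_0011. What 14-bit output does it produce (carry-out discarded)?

01011111101101

  00101101101010
+ 00110010000011
= 01011111101101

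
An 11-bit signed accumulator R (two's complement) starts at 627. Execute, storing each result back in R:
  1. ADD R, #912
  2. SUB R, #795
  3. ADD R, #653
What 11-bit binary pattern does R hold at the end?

10101110101

Start: R = 627 = 01001110011.
R = 627 + 912 = 1539; wraps to -509 = 11000000011
R = -509 − 795 = -1304; wraps to 744 = 01011101000
R = 744 + 653 = 1397; wraps to -651 = 10101110101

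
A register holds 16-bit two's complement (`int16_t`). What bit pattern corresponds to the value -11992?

1101000100101000

|-11992| = 11992 = 0010111011011000 in 16 bits.
Invert the bits: 1101000100100111. Add 1: 1101000100101000.
Check: 1101000100101000 reads as 53544 − 65536 = -11992.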